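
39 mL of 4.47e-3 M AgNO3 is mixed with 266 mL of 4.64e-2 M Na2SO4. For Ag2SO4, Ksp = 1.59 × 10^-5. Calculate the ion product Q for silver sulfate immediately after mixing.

1.32 × 10^-8

Total volume = 39 + 266 = 305 mL.
[Ag^+] = 4.47 × 10^-3 × (39/305) = 5.716 × 10^-4 M
[SO4^2-] = 4.64 × 10^-2 × (266/305) = 4.047 × 10^-2 M
Ag2SO4(s) ⇌ 2 Ag^+(aq) + SO4^2-(aq), so Q = [Ag^+]^2[SO4^2-]
Q = (5.716 × 10^-4)^2(4.047 x 10^-2) = 1.32 × 10^-8
Q < Ksp, so no precipitate of Ag2SO4 forms.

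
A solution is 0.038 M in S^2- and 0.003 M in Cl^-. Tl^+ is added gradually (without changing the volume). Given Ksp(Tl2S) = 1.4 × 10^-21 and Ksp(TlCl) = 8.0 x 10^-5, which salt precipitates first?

Precipitation of each salt starts when its ion product equals its Ksp.
For Tl2S: 1.4 × 10^-21 = 0.038 × [Tl^+]^2  ⇒  [Tl^+] = 1.9 × 10^-10 M.
For TlCl: 8.0 x 10^-5 = 0.003 × [Tl^+]  ⇒  [Tl^+] = 2.7 × 10^-2 M.
The salt with the lower threshold [Tl^+] precipitates first: Tl2S.

Tl2S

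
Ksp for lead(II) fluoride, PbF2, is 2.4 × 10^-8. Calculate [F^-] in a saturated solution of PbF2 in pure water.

[F^-] ≈ 3.6 × 10^-3 M

PbF2(s) <=> Pb^2+ + 2 F^-
Ksp = [Pb^2+][F^-]^2
Let s = molar solubility. Then [Pb^2+] = s and [F^-] = 2s.
Ksp = s(2s)^2 = 4s^3
s = (2.4 × 10^-8 / 4)^(1/3) = 1.82 x 10^-3 M
[F^-] = 2s = 3.6 × 10^-3 M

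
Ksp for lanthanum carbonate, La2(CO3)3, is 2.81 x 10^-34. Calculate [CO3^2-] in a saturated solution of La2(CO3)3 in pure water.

La2(CO3)3(s) ⇌ 2 La^3+ + 3 CO3^2-
Ksp = [La^3+]^2[CO3^2-]^3
Let s = molar solubility. Then [La^3+] = 2s and [CO3^2-] = 3s.
So Ksp = (2s)^2 × (3s)^3 = 108s^5
Solving, s = (2.81 x 10^-34/108)^(1/5) = 7.639 × 10^-8 M
[CO3^2-] = 3s = 2.29 × 10^-7 M

[CO3^2-] ≈ 2.29e-7 M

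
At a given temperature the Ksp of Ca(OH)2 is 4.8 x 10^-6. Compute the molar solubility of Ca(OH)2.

Ca(OH)2(s) ⇌ Ca^2+(aq) + 2 OH^-(aq)
Ksp = [Ca^2+][OH^-]^2
If s mol/L of Ca(OH)2 dissolves, [Ca^2+] = s and [OH^-] = 2s.
So Ksp = s × (2s)^2 = 4s^3
s = (4.8 x 10^-6 / 4)^(1/3) = 1.1 × 10^-2 M

1.1e-2 M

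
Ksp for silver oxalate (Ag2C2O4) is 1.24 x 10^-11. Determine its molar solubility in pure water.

Ag2C2O4(s) <=> 2 Ag^+ + C2O4^2-
Ksp = [Ag^+]^2[C2O4^2-]
For each mole of Ag2C2O4 that dissolves: [Ag^+] = 2s, [C2O4^2-] = s.
Substituting: Ksp = (2s)^2s = 4s^3
s^3 = 1.24 x 10^-11 / 4, so s = 1.46 x 10^-4 M

s = 1.46 x 10^-4 M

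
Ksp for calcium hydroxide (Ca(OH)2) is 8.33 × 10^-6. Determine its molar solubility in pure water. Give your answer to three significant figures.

s ≈ 0.0128 M

Ca(OH)2(s) ⇌ Ca^2+ + 2 OH^-
Ksp = [Ca^2+][OH^-]^2
For each mole of Ca(OH)2 that dissolves: [Ca^2+] = s, [OH^-] = 2s.
Substituting: Ksp = s(2s)^2 = 4s^3
s = (8.33 × 10^-6 / 4)^(1/3) = 1.28 x 10^-2 M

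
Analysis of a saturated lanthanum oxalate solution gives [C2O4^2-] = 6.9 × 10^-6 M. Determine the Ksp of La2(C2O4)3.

La2(C2O4)3(s) <=> 2 La^3+(aq) + 3 C2O4^2-(aq)
Stoichiometry gives [La^3+] = (2/3)[C2O4^2-] = 4.60 x 10^-6 M.
Ksp = [La^3+]^2[C2O4^2-]^3
Ksp = (4.60 × 10^-6)^2 × (6.9 × 10^-6)^3 = 7.0 × 10^-27

7.0 × 10^-27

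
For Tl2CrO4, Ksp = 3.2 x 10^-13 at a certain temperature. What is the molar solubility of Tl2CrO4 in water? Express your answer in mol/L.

s ≈ 4.3 x 10^-5 M

Tl2CrO4(s) <=> 2 Tl^+(aq) + CrO4^2-(aq)
Ksp = [Tl^+]^2[CrO4^2-]
For each mole of Tl2CrO4 that dissolves: [Tl^+] = 2s, [CrO4^2-] = s.
So Ksp = (2s)^2 × s = 4s^3
s^3 = 3.2 x 10^-13 / 4, so s = 4.3 x 10^-5 M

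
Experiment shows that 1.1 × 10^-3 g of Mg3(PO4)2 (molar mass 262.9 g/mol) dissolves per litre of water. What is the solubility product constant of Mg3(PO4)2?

Ksp ≈ 1.4e-25

Molar solubility s = (1.1 × 10^-3 g/L) / (262.9 g/mol) = 4.18 × 10^-6 M.
Mg3(PO4)2(s) <=> 3 Mg^2+(aq) + 2 PO4^3-(aq)
If s mol/L of Mg3(PO4)2 dissolves, [Mg^2+] = 3s and [PO4^3-] = 2s.
Ksp = [Mg^2+]^3[PO4^3-]^2
Substituting: Ksp = (3s)^3(2s)^2 = 108s^5
With s = 4.18 × 10^-6: Ksp = 1.4 × 10^-25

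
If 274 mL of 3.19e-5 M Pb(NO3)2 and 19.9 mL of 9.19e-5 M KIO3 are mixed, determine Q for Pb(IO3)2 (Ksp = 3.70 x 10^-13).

1.15 x 10^-15

Total volume = 274 + 19.9 = 293.9 mL.
[Pb^2+] = 3.19 × 10^-5 × (274/293.9) = 2.974 × 10^-5 M
[IO3^-] = 9.19 × 10^-5 × (19.9/293.9) = 6.223 × 10^-6 M
Pb(IO3)2(s) <=> Pb^2+ + 2 IO3^-, so Q = [Pb^2+][IO3^-]^2
Q = (2.974 × 10^-5)(6.223 × 10^-6)^2 = 1.15 × 10^-15
Q < Ksp, so no precipitate of Pb(IO3)2 forms.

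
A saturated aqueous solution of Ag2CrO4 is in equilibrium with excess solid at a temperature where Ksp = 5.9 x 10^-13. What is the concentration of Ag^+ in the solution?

Ag2CrO4(s) ⇌ 2 Ag^+ + CrO4^2-
Ksp = [Ag^+]^2[CrO4^2-]
For each mole of Ag2CrO4 that dissolves: [Ag^+] = 2s, [CrO4^2-] = s.
Ksp = (2s)^2s = 4s^3
Solving, s = (5.9 x 10^-13/4)^(1/3) = 5.28 × 10^-5 M
[Ag^+] = 2s = 1.1 × 10^-4 M

1.1 × 10^-4 M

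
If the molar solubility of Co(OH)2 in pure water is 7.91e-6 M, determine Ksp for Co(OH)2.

Ksp = 1.98 × 10^-15

Co(OH)2(s) ⇌ Co^2+(aq) + 2 OH^-(aq)
For each mole of Co(OH)2 that dissolves: [Co^2+] = s, [OH^-] = 2s.
Ksp = [Co^2+][OH^-]^2
So Ksp = s × (2s)^2 = 4s^3
With s = 7.91 × 10^-6: Ksp = 1.98 × 10^-15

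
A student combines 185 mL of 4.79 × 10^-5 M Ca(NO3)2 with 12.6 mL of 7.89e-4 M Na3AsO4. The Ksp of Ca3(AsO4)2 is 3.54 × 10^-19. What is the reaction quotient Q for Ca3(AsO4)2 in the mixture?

Total volume = 185 + 12.6 = 197.6 mL.
[Ca^2+] = 4.79 × 10^-5 × (185/197.6) = 4.485 × 10^-5 M
[AsO4^3-] = 7.89 × 10^-4 × (12.6/197.6) = 5.031 × 10^-5 M
Ca3(AsO4)2(s) ⇌ 3 Ca^2+(aq) + 2 AsO4^3-(aq), so Q = [Ca^2+]^3[AsO4^3-]^2
Q = (4.485 x 10^-5)^3(5.031 x 10^-5)^2 = 2.28 × 10^-22
Q < Ksp, so no precipitate of Ca3(AsO4)2 forms.

Q ≈ 2.28e-22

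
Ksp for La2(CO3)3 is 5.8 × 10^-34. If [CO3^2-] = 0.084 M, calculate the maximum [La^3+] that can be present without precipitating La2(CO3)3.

La2(CO3)3(s) ⇌ 2 La^3+ + 3 CO3^2-
Ksp = [La^3+]^2[CO3^2-]^3
Precipitation begins when Q = Ksp. With [CO3^2-] = 0.084 M:
5.8 × 10^-34 = (0.084)^3 × [La^3+]^2
[La^3+] = (5.8 × 10^-34 / 5.93 × 10^-4)^(1/2) = 9.9 × 10^-16 M

9.9 x 10^-16 M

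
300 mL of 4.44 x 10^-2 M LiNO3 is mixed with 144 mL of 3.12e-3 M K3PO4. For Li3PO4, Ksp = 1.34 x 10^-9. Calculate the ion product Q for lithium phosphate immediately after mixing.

Q ≈ 2.73 x 10^-8

Total volume = 300 + 144 = 444 mL.
[Li^+] = 4.44 × 10^-2 × (300/444) = 3.000 × 10^-2 M
[PO4^3-] = 3.12 x 10^-3 × (144/444) = 1.012 x 10^-3 M
Li3PO4(s) ⇌ 3 Li^+(aq) + PO4^3-(aq), so Q = [Li^+]^3[PO4^3-]
Q = (3.000 × 10^-2)^3(1.012 x 10^-3) = 2.73 × 10^-8
Q > Ksp, so Li3PO4 will precipitate.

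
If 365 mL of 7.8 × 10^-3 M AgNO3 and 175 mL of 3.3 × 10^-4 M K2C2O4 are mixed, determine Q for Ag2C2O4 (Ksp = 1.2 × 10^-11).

Total volume = 365 + 175 = 540 mL.
[Ag^+] = 7.8 x 10^-3 × (365/540) = 5.27 × 10^-3 M
[C2O4^2-] = 3.3 × 10^-4 × (175/540) = 1.07 x 10^-4 M
Ag2C2O4(s) ⇌ 2 Ag^+ + C2O4^2-, so Q = [Ag^+]^2[C2O4^2-]
Q = (5.27 × 10^-3)^2(1.07 × 10^-4) = 3.0 × 10^-9
Q > Ksp, so Ag2C2O4 will precipitate.

Q ≈ 3.0 × 10^-9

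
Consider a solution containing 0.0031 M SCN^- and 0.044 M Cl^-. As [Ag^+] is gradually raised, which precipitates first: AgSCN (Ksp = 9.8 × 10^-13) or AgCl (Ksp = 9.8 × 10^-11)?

AgSCN

Each salt begins to precipitate when Q = Ksp, i.e. when [Ag^+] reaches its threshold.
For AgSCN: 9.8 × 10^-13 = 0.0031 × [Ag^+]  ⇒  [Ag^+] = 3.2 × 10^-10 M.
For AgCl: 9.8 × 10^-11 = 0.044 × [Ag^+]  ⇒  [Ag^+] = 2.2 × 10^-9 M.
The salt with the lower threshold [Ag^+] precipitates first: AgSCN.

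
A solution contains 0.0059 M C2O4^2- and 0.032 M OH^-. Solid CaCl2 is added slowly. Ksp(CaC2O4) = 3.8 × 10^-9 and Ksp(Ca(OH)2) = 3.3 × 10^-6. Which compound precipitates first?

CaC2O4

Precipitation of each salt starts when its ion product equals its Ksp.
For CaC2O4: 3.8 × 10^-9 = 0.0059 × [Ca^2+]  ⇒  [Ca^2+] = 6.4 x 10^-7 M.
For Ca(OH)2: 3.3 × 10^-6 = (0.032)^2 × [Ca^2+]  ⇒  [Ca^2+] = 3.2 × 10^-3 M.
The salt with the lower threshold [Ca^2+] precipitates first: CaC2O4.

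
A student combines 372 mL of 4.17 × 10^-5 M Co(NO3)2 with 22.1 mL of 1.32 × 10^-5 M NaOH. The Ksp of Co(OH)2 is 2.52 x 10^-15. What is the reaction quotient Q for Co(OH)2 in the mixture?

2.16e-17

Total volume = 372 + 22.1 = 394.1 mL.
[Co^2+] = 4.17 × 10^-5 × (372/394.1) = 3.936 × 10^-5 M
[OH^-] = 1.32 x 10^-5 × (22.1/394.1) = 7.402 × 10^-7 M
Co(OH)2(s) ⇌ Co^2+(aq) + 2 OH^-(aq), so Q = [Co^2+][OH^-]^2
Q = (3.936 x 10^-5)(7.402 × 10^-7)^2 = 2.16 × 10^-17
Q < Ksp, so no precipitate of Co(OH)2 forms.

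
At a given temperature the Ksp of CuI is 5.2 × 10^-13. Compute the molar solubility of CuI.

CuI(s) ⇌ Cu^+ + I^-
Ksp = [Cu^+][I^-]
With molar solubility s: [Cu^+] = s, [I^-] = s.
Ksp = s × s = s^2
s = √(5.2 × 10^-13) = 7.2 × 10^-7 M

s = 7.2 × 10^-7 M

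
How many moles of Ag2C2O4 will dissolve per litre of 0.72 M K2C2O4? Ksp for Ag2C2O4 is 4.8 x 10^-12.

Ag2C2O4(s) ⇌ 2 Ag^+(aq) + C2O4^2-(aq)
Ksp = [Ag^+]^2[C2O4^2-]
Let s = moles of Ag2C2O4 that dissolve per litre. [Ag^+] = 2s, [C2O4^2-] = 0.72 + s ≈ 0.72 (common-ion effect: C2O4^2- is already 0.72 M).
Ksp ≈ (2s)^2 × 0.72
s = 1.3 × 10^-6 M
Check: s = 1.3 × 10^-6 ≪ 0.72, so the approximation is valid.

s ≈ 1.3 x 10^-6 M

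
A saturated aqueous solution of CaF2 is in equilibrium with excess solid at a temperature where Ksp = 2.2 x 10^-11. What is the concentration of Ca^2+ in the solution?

CaF2(s) ⇌ Ca^2+(aq) + 2 F^-(aq)
Ksp = [Ca^2+][F^-]^2
With molar solubility s: [Ca^2+] = s, [F^-] = 2s.
So Ksp = s × (2s)^2 = 4s^3
s = (2.2 x 10^-11 / 4)^(1/3) = 1.77 × 10^-4 M
[Ca^2+] = s = 1.8 × 10^-4 M

[Ca^2+] = 1.8 x 10^-4 M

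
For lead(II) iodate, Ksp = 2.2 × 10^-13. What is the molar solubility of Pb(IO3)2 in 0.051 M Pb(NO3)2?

Pb(IO3)2(s) <=> Pb^2+(aq) + 2 IO3^-(aq)
Ksp = [Pb^2+][IO3^-]^2
Let s be the molar solubility in this solution. [Pb^2+] = 0.051 + s ≈ 0.051, [IO3^-] = 2s (since Pb^2+ from Pb(NO3)2 dominates).
Ksp ≈ 0.051 × (2s)^2
s = 1.0 × 10^-6 M
Check: s = 1.0 × 10^-6 ≪ 0.051, so the approximation is valid.

1.0 × 10^-6 M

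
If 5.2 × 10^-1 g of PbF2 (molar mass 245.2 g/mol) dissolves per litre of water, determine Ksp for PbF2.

3.8e-8

Molar solubility s = (5.2 x 10^-1 g/L) / (245.2 g/mol) = 2.12 × 10^-3 M.
PbF2(s) ⇌ Pb^2+(aq) + 2 F^-(aq)
For each mole of PbF2 that dissolves: [Pb^2+] = s, [F^-] = 2s.
Ksp = [Pb^2+][F^-]^2
So Ksp = s × (2s)^2 = 4s^3
Ksp = 4 × (2.12 × 10^-3)^3 = 3.8 x 10^-8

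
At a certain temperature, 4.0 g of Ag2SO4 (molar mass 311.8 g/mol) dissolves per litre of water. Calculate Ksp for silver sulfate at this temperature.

Ksp = 8.4e-6

Molar solubility s = (4.0 g/L) / (311.8 g/mol) = 1.28 × 10^-2 M.
Ag2SO4(s) ⇌ 2 Ag^+(aq) + SO4^2-(aq)
Let s = molar solubility. Then [Ag^+] = 2s and [SO4^2-] = s.
Ksp = [Ag^+]^2[SO4^2-]
Substituting: Ksp = (2s)^2s = 4s^3
With s = 1.28 × 10^-2: Ksp = 8.4 x 10^-6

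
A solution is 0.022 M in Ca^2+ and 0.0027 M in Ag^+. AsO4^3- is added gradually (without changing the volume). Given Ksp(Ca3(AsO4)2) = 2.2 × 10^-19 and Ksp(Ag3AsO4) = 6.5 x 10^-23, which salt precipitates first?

Ag3AsO4

Precipitation of each salt starts when its ion product equals its Ksp.
For Ca3(AsO4)2: 2.2 × 10^-19 = (0.022)^3 × [AsO4^3-]^2  ⇒  [AsO4^3-] = 1.4 × 10^-7 M.
For Ag3AsO4: 6.5 x 10^-23 = (0.0027)^3 × [AsO4^3-]  ⇒  [AsO4^3-] = 3.3 × 10^-15 M.
The salt with the lower threshold [AsO4^3-] precipitates first: Ag3AsO4.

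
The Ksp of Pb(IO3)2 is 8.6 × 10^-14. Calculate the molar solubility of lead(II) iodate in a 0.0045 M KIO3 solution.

4.2e-9 M

Pb(IO3)2(s) ⇌ Pb^2+ + 2 IO3^-
Ksp = [Pb^2+][IO3^-]^2
If s mol/L dissolves here, [Pb^2+] = s, [IO3^-] = 0.0045 + 2s ≈ 0.0045 (since IO3^- from KIO3 dominates).
Ksp ≈ s × (0.0045)^2
s = 4.2 × 10^-9 M
Check: 2s = 8.5 × 10^-9 ≪ 0.0045, so the approximation is valid.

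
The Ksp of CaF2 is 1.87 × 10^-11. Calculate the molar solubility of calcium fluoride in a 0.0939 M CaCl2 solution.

CaF2(s) <=> Ca^2+(aq) + 2 F^-(aq)
Ksp = [Ca^2+][F^-]^2
If s mol/L dissolves here, [Ca^2+] = 0.0939 + s ≈ 0.0939, [F^-] = 2s (since Ca^2+ from CaCl2 dominates).
Ksp ≈ 0.0939 × (2s)^2
s = 7.06 x 10^-6 M
Check: s = 7.1 x 10^-6 ≪ 0.0939, so the approximation is valid.

s ≈ 7.06 × 10^-6 M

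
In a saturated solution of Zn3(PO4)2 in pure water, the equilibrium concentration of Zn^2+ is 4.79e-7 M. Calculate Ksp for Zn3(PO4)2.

Zn3(PO4)2(s) ⇌ 3 Zn^2+ + 2 PO4^3-
Stoichiometry gives [PO4^3-] = (2/3)[Zn^2+] = 3.193 x 10^-7 M.
Ksp = [Zn^2+]^3[PO4^3-]^2
Ksp = (4.79 x 10^-7)^3 × (3.193 × 10^-7)^2 = 1.12 x 10^-32

1.12 × 10^-32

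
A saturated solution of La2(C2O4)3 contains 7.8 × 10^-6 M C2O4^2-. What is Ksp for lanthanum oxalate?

La2(C2O4)3(s) <=> 2 La^3+(aq) + 3 C2O4^2-(aq)
Stoichiometry gives [La^3+] = (2/3)[C2O4^2-] = 5.20 × 10^-6 M.
Ksp = [La^3+]^2[C2O4^2-]^3
Ksp = (5.20 x 10^-6)^2 × (7.8 × 10^-6)^3 = 1.3 × 10^-26

1.3e-26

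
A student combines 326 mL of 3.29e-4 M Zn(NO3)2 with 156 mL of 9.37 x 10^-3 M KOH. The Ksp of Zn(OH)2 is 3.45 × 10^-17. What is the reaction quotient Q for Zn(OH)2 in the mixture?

Q ≈ 2.05e-9

Total volume = 326 + 156 = 482 mL.
[Zn^2+] = 3.29 × 10^-4 × (326/482) = 2.225 × 10^-4 M
[OH^-] = 9.37 × 10^-3 × (156/482) = 3.033 × 10^-3 M
Zn(OH)2(s) ⇌ Zn^2+ + 2 OH^-, so Q = [Zn^2+][OH^-]^2
Q = (2.225 × 10^-4)(3.033 x 10^-3)^2 = 2.05 x 10^-9
Q > Ksp, so Zn(OH)2 will precipitate.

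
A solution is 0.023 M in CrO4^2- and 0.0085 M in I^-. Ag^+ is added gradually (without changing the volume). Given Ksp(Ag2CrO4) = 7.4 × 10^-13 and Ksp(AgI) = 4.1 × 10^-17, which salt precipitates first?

Precipitation of each salt starts when its ion product equals its Ksp.
For Ag2CrO4: 7.4 × 10^-13 = 0.023 × [Ag^+]^2  ⇒  [Ag^+] = 5.7 x 10^-6 M.
For AgI: 4.1 × 10^-17 = 0.0085 × [Ag^+]  ⇒  [Ag^+] = 4.8 × 10^-15 M.
The salt with the lower threshold [Ag^+] precipitates first: AgI.

AgI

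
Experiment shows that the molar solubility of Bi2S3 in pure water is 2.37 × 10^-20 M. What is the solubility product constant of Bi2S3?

Bi2S3(s) ⇌ 2 Bi^3+ + 3 S^2-
If s mol/L of Bi2S3 dissolves, [Bi^3+] = 2s and [S^2-] = 3s.
Ksp = [Bi^3+]^2[S^2-]^3
Substituting: Ksp = (2s)^2(3s)^3 = 108s^5
Ksp = 108 × (2.37 × 10^-20)^5 = 8.08 × 10^-97

Ksp = 8.08 x 10^-97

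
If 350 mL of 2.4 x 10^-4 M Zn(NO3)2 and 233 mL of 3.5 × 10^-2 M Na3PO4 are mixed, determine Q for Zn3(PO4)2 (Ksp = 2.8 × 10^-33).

5.9 × 10^-16

Total volume = 350 + 233 = 583 mL.
[Zn^2+] = 2.4 × 10^-4 × (350/583) = 1.44 × 10^-4 M
[PO4^3-] = 3.5 × 10^-2 × (233/583) = 1.40 × 10^-2 M
Zn3(PO4)2(s) <=> 3 Zn^2+ + 2 PO4^3-, so Q = [Zn^2+]^3[PO4^3-]^2
Q = (1.44 × 10^-4)^3(1.40 × 10^-2)^2 = 5.9 x 10^-16
Q > Ksp, so Zn3(PO4)2 will precipitate.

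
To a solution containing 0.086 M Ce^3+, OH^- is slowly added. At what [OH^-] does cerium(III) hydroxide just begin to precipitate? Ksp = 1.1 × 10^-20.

Ce(OH)3(s) ⇌ Ce^3+ + 3 OH^-
Ksp = [Ce^3+][OH^-]^3
Precipitation begins when Q = Ksp. With [Ce^3+] = 0.086 M:
1.1 × 10^-20 = (0.086) × [OH^-]^3
[OH^-] = (1.1 × 10^-20 / 8.6 × 10^-2)^(1/3) = 5.0 × 10^-7 M

5.0 x 10^-7 M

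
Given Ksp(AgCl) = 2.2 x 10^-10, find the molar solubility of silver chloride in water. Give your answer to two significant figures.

s = 1.5 × 10^-5 M

AgCl(s) ⇌ Ag^+(aq) + Cl^-(aq)
Ksp = [Ag^+][Cl^-]
For each mole of AgCl that dissolves: [Ag^+] = s, [Cl^-] = s.
Ksp = (s)(s) = s^2
s = (2.2 x 10^-10)^(1/2) = 1.5 × 10^-5 M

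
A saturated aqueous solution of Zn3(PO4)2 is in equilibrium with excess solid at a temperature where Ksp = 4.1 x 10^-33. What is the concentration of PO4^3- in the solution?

[PO4^3-] ≈ 2.6 x 10^-7 M

Zn3(PO4)2(s) ⇌ 3 Zn^2+(aq) + 2 PO4^3-(aq)
Ksp = [Zn^2+]^3[PO4^3-]^2
If s mol/L of Zn3(PO4)2 dissolves, [Zn^2+] = 3s and [PO4^3-] = 2s.
Substituting: Ksp = (3s)^3(2s)^2 = 108s^5
s^5 = 4.1 x 10^-33 / 108, so s = 1.31 x 10^-7 M
[PO4^3-] = 2s = 2.6 × 10^-7 M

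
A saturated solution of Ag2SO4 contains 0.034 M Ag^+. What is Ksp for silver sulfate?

Ag2SO4(s) ⇌ 2 Ag^+(aq) + SO4^2-(aq)
Stoichiometry gives [SO4^2-] = (1/2)[Ag^+] = 1.70 x 10^-2 M.
Ksp = [Ag^+]^2[SO4^2-]
Ksp = (3.4 × 10^-2)^2 × 1.70 x 10^-2 = 2.0 × 10^-5

2.0e-5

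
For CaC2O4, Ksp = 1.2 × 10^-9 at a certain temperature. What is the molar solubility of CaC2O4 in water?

CaC2O4(s) ⇌ Ca^2+ + C2O4^2-
Ksp = [Ca^2+][C2O4^2-]
With molar solubility s: [Ca^2+] = s, [C2O4^2-] = s.
Ksp = (s)(s) = s^2
s = (1.2 × 10^-9)^(1/2) = 3.5 × 10^-5 M

s = 3.5 x 10^-5 M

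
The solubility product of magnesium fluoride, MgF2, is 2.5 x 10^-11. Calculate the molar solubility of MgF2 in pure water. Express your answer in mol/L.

MgF2(s) ⇌ Mg^2+(aq) + 2 F^-(aq)
Ksp = [Mg^2+][F^-]^2
For each mole of MgF2 that dissolves: [Mg^2+] = s, [F^-] = 2s.
So Ksp = s × (2s)^2 = 4s^3
s^3 = 2.5 x 10^-11 / 4, so s = 1.8 × 10^-4 M

s = 1.8 × 10^-4 M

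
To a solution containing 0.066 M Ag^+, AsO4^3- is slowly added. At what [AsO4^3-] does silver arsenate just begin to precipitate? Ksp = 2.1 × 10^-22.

[AsO4^3-] ≈ 7.3e-19 M

Ag3AsO4(s) <=> 3 Ag^+ + AsO4^3-
Ksp = [Ag^+]^3[AsO4^3-]
Precipitation begins when Q = Ksp. With [Ag^+] = 0.066 M:
2.1 × 10^-22 = (0.066)^3 × [AsO4^3-]
[AsO4^3-] = (2.1 × 10^-22 / 2.87 x 10^-4) = 7.3 x 10^-19 M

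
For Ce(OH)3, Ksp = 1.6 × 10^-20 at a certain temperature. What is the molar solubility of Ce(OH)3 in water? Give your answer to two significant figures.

s = 4.9 × 10^-6 M

Ce(OH)3(s) <=> Ce^3+(aq) + 3 OH^-(aq)
Ksp = [Ce^3+][OH^-]^3
Let s = molar solubility. Then [Ce^3+] = s and [OH^-] = 3s.
Ksp = s(3s)^3 = 27s^4
s = (1.6 × 10^-20 / 27)^(1/4) = 4.9 × 10^-6 M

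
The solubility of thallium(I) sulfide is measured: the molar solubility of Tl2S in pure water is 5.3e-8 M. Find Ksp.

Tl2S(s) ⇌ 2 Tl^+(aq) + S^2-(aq)
For each mole of Tl2S that dissolves: [Tl^+] = 2s, [S^2-] = s.
Ksp = [Tl^+]^2[S^2-]
Substituting: Ksp = (2s)^2s = 4s^3
Ksp = 4 × (5.3 x 10^-8)^3 = 6.0 x 10^-22

6.0 × 10^-22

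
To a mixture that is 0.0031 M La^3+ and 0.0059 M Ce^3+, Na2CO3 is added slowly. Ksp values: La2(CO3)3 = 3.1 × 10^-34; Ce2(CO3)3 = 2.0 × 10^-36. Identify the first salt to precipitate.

Ce2(CO3)3

Each salt begins to precipitate when Q = Ksp, i.e. when [CO3^2-] reaches its threshold.
For La2(CO3)3: 3.1 × 10^-34 = (0.0031)^2 × [CO3^2-]^3  ⇒  [CO3^2-] = 3.2 × 10^-10 M.
For Ce2(CO3)3: 2.0 × 10^-36 = (0.0059)^2 × [CO3^2-]^3  ⇒  [CO3^2-] = 3.9 × 10^-11 M.
The salt with the lower threshold [CO3^2-] precipitates first: Ce2(CO3)3.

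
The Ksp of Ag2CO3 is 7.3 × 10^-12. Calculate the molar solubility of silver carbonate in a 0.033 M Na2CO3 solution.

Ag2CO3(s) <=> 2 Ag^+(aq) + CO3^2-(aq)
Ksp = [Ag^+]^2[CO3^2-]
Let s be the molar solubility in this solution. [Ag^+] = 2s, [CO3^2-] = 0.033 + s ≈ 0.033 (Ksp is small, so little additional dissolves).
Ksp ≈ (2s)^2 × 0.033
s = 7.4 x 10^-6 M
Check: s = 7.4 x 10^-6 ≪ 0.033, so the approximation is valid.

s = 7.4e-6 M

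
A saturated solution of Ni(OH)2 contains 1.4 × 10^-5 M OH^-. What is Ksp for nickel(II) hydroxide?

Ksp ≈ 1.4 x 10^-15

Ni(OH)2(s) ⇌ Ni^2+(aq) + 2 OH^-(aq)
Stoichiometry gives [Ni^2+] = (1/2)[OH^-] = 7.00 × 10^-6 M.
Ksp = [Ni^2+][OH^-]^2
Ksp = 7.00 × 10^-6 × (1.4 × 10^-5)^2 = 1.4 x 10^-15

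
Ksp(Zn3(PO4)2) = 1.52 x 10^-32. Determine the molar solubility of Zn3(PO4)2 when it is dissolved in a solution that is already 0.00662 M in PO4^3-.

s = 2.34 × 10^-10 M

Zn3(PO4)2(s) ⇌ 3 Zn^2+ + 2 PO4^3-
Ksp = [Zn^2+]^3[PO4^3-]^2
Let s be the molar solubility in this solution. [Zn^2+] = 3s, [PO4^3-] = 0.00662 + 2s ≈ 0.00662 (common-ion effect: PO4^3- is already 0.00662 M).
Ksp ≈ (3s)^3 × (0.00662)^2
s = 2.34 × 10^-10 M
Check: 2s = 4.7 × 10^-10 ≪ 0.00662, so the approximation is valid.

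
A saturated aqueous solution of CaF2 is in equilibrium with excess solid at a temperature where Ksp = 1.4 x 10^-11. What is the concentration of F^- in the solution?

CaF2(s) <=> Ca^2+ + 2 F^-
Ksp = [Ca^2+][F^-]^2
If s mol/L of CaF2 dissolves, [Ca^2+] = s and [F^-] = 2s.
So Ksp = s × (2s)^2 = 4s^3
s^3 = 1.4 x 10^-11 / 4, so s = 1.52 × 10^-4 M
[F^-] = 2s = 3.0 × 10^-4 M

3.0 × 10^-4 M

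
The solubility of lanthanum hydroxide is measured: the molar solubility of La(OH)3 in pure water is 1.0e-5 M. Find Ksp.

2.7e-19

La(OH)3(s) ⇌ La^3+(aq) + 3 OH^-(aq)
Let s = molar solubility. Then [La^3+] = s and [OH^-] = 3s.
Ksp = [La^3+][OH^-]^3
So Ksp = s × (3s)^3 = 27s^4
With s = 1.0 x 10^-5: Ksp = 2.7 × 10^-19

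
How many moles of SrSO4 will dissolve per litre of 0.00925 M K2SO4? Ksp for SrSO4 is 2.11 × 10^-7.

SrSO4(s) ⇌ Sr^2+(aq) + SO4^2-(aq)
Ksp = [Sr^2+][SO4^2-]
Let s = moles of SrSO4 that dissolve per litre. [Sr^2+] = s, [SO4^2-] = 0.00925 + s ≈ 0.00925 (since SO4^2- from K2SO4 dominates).
Ksp ≈ s × 0.00925
s = 2.28 x 10^-5 M
Check: s = 2.3 x 10^-5 ≪ 0.00925, so the approximation is valid.

s ≈ 2.28e-5 M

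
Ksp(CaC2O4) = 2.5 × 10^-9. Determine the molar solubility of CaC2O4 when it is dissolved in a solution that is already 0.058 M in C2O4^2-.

4.3 × 10^-8 M

CaC2O4(s) ⇌ Ca^2+(aq) + C2O4^2-(aq)
Ksp = [Ca^2+][C2O4^2-]
Let s be the molar solubility in this solution. [Ca^2+] = s, [C2O4^2-] = 0.058 + s ≈ 0.058 (common-ion effect: C2O4^2- is already 0.058 M).
Ksp ≈ s × 0.058
s = 4.3 × 10^-8 M
Check: s = 4.3 × 10^-8 ≪ 0.058, so the approximation is valid.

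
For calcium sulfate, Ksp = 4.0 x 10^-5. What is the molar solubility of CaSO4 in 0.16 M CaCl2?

s ≈ 2.5 × 10^-4 M

CaSO4(s) ⇌ Ca^2+(aq) + SO4^2-(aq)
Ksp = [Ca^2+][SO4^2-]
Let s = moles of CaSO4 that dissolve per litre. [Ca^2+] = 0.16 + s ≈ 0.16, [SO4^2-] = s (common-ion effect: Ca^2+ is already 0.16 M).
Ksp ≈ 0.16 × s
s = 2.5 × 10^-4 M
Check: s = 2.5 × 10^-4 ≪ 0.16, so the approximation is valid.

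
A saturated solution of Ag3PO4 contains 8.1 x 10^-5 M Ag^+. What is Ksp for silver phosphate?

Ksp = 1.4 × 10^-17

Ag3PO4(s) <=> 3 Ag^+(aq) + PO4^3-(aq)
Stoichiometry gives [PO4^3-] = (1/3)[Ag^+] = 2.70 × 10^-5 M.
Ksp = [Ag^+]^3[PO4^3-]
Ksp = (8.1 × 10^-5)^3 × 2.70 × 10^-5 = 1.4 × 10^-17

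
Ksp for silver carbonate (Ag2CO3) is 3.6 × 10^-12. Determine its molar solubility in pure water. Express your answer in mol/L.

Ag2CO3(s) ⇌ 2 Ag^+(aq) + CO3^2-(aq)
Ksp = [Ag^+]^2[CO3^2-]
If s mol/L of Ag2CO3 dissolves, [Ag^+] = 2s and [CO3^2-] = s.
Ksp = (2s)^2s = 4s^3
s = (3.6 × 10^-12 / 4)^(1/3) = 9.7 x 10^-5 M

9.7 x 10^-5 M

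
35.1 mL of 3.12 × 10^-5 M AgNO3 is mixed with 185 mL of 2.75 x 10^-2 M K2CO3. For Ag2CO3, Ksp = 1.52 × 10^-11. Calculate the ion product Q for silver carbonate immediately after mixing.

Total volume = 35.1 + 185 = 220.1 mL.
[Ag^+] = 3.12 x 10^-5 × (35.1/220.1) = 4.976 × 10^-6 M
[CO3^2-] = 2.75 x 10^-2 × (185/220.1) = 2.311 x 10^-2 M
Ag2CO3(s) <=> 2 Ag^+ + CO3^2-, so Q = [Ag^+]^2[CO3^2-]
Q = (4.976 × 10^-6)^2(2.311 x 10^-2) = 5.72 × 10^-13
Q < Ksp, so no precipitate of Ag2CO3 forms.

Q = 5.72 × 10^-13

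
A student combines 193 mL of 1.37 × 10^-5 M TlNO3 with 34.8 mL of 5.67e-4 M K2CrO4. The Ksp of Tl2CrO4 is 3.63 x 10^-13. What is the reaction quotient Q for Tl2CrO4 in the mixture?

Total volume = 193 + 34.8 = 227.8 mL.
[Tl^+] = 1.37 × 10^-5 × (193/227.8) = 1.161 × 10^-5 M
[CrO4^2-] = 5.67 x 10^-4 × (34.8/227.8) = 8.662 × 10^-5 M
Tl2CrO4(s) ⇌ 2 Tl^+ + CrO4^2-, so Q = [Tl^+]^2[CrO4^2-]
Q = (1.161 × 10^-5)^2(8.662 × 10^-5) = 1.17 × 10^-14
Q < Ksp, so no precipitate of Tl2CrO4 forms.

Q ≈ 1.17 × 10^-14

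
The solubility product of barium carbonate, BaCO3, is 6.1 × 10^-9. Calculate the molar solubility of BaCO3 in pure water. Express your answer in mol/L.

BaCO3(s) ⇌ Ba^2+ + CO3^2-
Ksp = [Ba^2+][CO3^2-]
For each mole of BaCO3 that dissolves: [Ba^2+] = s, [CO3^2-] = s.
Ksp = s × s = s^2
s = (6.1 × 10^-9)^(1/2) = 7.8 × 10^-5 M

s = 7.8 × 10^-5 M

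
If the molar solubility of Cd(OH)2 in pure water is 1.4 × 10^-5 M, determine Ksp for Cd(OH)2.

Ksp = 1.1 x 10^-14

Cd(OH)2(s) ⇌ Cd^2+(aq) + 2 OH^-(aq)
If s mol/L of Cd(OH)2 dissolves, [Cd^2+] = s and [OH^-] = 2s.
Ksp = [Cd^2+][OH^-]^2
Substituting: Ksp = s(2s)^2 = 4s^3
With s = 1.4 x 10^-5: Ksp = 1.1 x 10^-14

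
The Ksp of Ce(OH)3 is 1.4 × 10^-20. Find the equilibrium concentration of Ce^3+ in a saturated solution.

[Ce^3+] ≈ 4.8 x 10^-6 M

Ce(OH)3(s) ⇌ Ce^3+(aq) + 3 OH^-(aq)
Ksp = [Ce^3+][OH^-]^3
With molar solubility s: [Ce^3+] = s, [OH^-] = 3s.
Substituting: Ksp = s(3s)^3 = 27s^4
s^4 = 1.4 × 10^-20 / 27, so s = 4.77 × 10^-6 M
[Ce^3+] = s = 4.8 × 10^-6 M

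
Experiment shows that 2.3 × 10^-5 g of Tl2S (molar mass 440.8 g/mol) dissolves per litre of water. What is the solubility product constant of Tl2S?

Molar solubility s = (2.3 x 10^-5 g/L) / (440.8 g/mol) = 5.22 x 10^-8 M.
Tl2S(s) ⇌ 2 Tl^+ + S^2-
Let s = molar solubility. Then [Tl^+] = 2s and [S^2-] = s.
Ksp = [Tl^+]^2[S^2-]
So Ksp = (2s)^2 × s = 4s^3
Ksp = 4 × (5.22 × 10^-8)^3 = 5.7 × 10^-22

Ksp ≈ 5.7 × 10^-22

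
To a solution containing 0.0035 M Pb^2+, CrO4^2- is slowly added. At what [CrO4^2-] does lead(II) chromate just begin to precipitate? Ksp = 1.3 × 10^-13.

PbCrO4(s) <=> Pb^2+(aq) + CrO4^2-(aq)
Ksp = [Pb^2+][CrO4^2-]
Precipitation begins when Q = Ksp. With [Pb^2+] = 0.0035 M:
1.3 × 10^-13 = (0.0035) × [CrO4^2-]
[CrO4^2-] = (1.3 × 10^-13 / 3.5 × 10^-3) = 3.7 x 10^-11 M

[CrO4^2-] = 3.7 x 10^-11 M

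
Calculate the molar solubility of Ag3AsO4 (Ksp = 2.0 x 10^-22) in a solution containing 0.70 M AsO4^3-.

s = 2.2 × 10^-8 M

Ag3AsO4(s) ⇌ 3 Ag^+ + AsO4^3-
Ksp = [Ag^+]^3[AsO4^3-]
If s mol/L dissolves here, [Ag^+] = 3s, [AsO4^3-] = 0.70 + s ≈ 0.70 (Ksp is small, so little additional dissolves).
Ksp ≈ (3s)^3 × 0.70
s = 2.2 x 10^-8 M
Check: s = 2.2 × 10^-8 ≪ 0.70, so the approximation is valid.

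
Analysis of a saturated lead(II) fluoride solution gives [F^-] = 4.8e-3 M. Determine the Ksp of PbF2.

PbF2(s) <=> Pb^2+ + 2 F^-
Stoichiometry gives [Pb^2+] = (1/2)[F^-] = 2.40 × 10^-3 M.
Ksp = [Pb^2+][F^-]^2
Ksp = 2.40 x 10^-3 × (4.8 × 10^-3)^2 = 5.5 x 10^-8

5.5e-8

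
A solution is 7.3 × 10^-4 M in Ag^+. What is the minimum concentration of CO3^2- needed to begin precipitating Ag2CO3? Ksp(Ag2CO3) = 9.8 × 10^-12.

[CO3^2-] = 1.8 x 10^-5 M

Ag2CO3(s) <=> 2 Ag^+(aq) + CO3^2-(aq)
Ksp = [Ag^+]^2[CO3^2-]
Precipitation begins when Q = Ksp. With [Ag^+] = 7.3 × 10^-4 M:
9.8 × 10^-12 = (7.3 × 10^-4)^2 × [CO3^2-]
[CO3^2-] = (9.8 × 10^-12 / 5.33 × 10^-7) = 1.8 x 10^-5 M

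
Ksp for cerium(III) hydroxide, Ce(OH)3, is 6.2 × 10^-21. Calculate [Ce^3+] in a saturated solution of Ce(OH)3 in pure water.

[Ce^3+] ≈ 3.9e-6 M

Ce(OH)3(s) ⇌ Ce^3+(aq) + 3 OH^-(aq)
Ksp = [Ce^3+][OH^-]^3
For each mole of Ce(OH)3 that dissolves: [Ce^3+] = s, [OH^-] = 3s.
So Ksp = s × (3s)^3 = 27s^4
Solving, s = (6.2 × 10^-21/27)^(1/4) = 3.89 × 10^-6 M
[Ce^3+] = s = 3.9 × 10^-6 M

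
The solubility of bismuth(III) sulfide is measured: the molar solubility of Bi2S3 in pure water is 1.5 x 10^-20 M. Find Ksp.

8.2 × 10^-98

Bi2S3(s) <=> 2 Bi^3+(aq) + 3 S^2-(aq)
With molar solubility s: [Bi^3+] = 2s, [S^2-] = 3s.
Ksp = [Bi^3+]^2[S^2-]^3
Substituting: Ksp = (2s)^2(3s)^3 = 108s^5
Ksp = 108 × (1.5 × 10^-20)^5 = 8.2 × 10^-98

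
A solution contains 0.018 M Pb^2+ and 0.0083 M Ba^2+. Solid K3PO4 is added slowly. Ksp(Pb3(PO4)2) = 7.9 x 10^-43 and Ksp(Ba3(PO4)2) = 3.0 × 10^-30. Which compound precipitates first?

Pb3(PO4)2

Each salt begins to precipitate when Q = Ksp, i.e. when [PO4^3-] reaches its threshold.
For Pb3(PO4)2: 7.9 x 10^-43 = (0.018)^3 × [PO4^3-]^2  ⇒  [PO4^3-] = 3.7 × 10^-19 M.
For Ba3(PO4)2: 3.0 × 10^-30 = (0.0083)^3 × [PO4^3-]^2  ⇒  [PO4^3-] = 2.3 × 10^-12 M.
The salt with the lower threshold [PO4^3-] precipitates first: Pb3(PO4)2.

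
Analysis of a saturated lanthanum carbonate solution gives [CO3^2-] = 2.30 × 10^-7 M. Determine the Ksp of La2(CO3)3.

La2(CO3)3(s) ⇌ 2 La^3+(aq) + 3 CO3^2-(aq)
Stoichiometry gives [La^3+] = (2/3)[CO3^2-] = 1.533 × 10^-7 M.
Ksp = [La^3+]^2[CO3^2-]^3
Ksp = (1.533 × 10^-7)^2 × (2.30 × 10^-7)^3 = 2.86 x 10^-34

Ksp ≈ 2.86 × 10^-34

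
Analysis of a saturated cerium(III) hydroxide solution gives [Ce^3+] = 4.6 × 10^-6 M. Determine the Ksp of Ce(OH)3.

Ce(OH)3(s) ⇌ Ce^3+ + 3 OH^-
Stoichiometry gives [OH^-] = (3/1)[Ce^3+] = 1.38 × 10^-5 M.
Ksp = [Ce^3+][OH^-]^3
Ksp = 4.6 x 10^-6 × (1.38 × 10^-5)^3 = 1.2 × 10^-20

1.2e-20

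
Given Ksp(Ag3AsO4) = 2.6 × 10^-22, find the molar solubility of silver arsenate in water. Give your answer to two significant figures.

Ag3AsO4(s) ⇌ 3 Ag^+ + AsO4^3-
Ksp = [Ag^+]^3[AsO4^3-]
If s mol/L of Ag3AsO4 dissolves, [Ag^+] = 3s and [AsO4^3-] = s.
So Ksp = (3s)^3 × s = 27s^4
s = (2.6 × 10^-22 / 27)^(1/4) = 1.8 × 10^-6 M

1.8e-6 M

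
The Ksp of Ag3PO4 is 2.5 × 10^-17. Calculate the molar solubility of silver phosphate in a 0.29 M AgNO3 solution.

s ≈ 1.0 × 10^-15 M

Ag3PO4(s) <=> 3 Ag^+(aq) + PO4^3-(aq)
Ksp = [Ag^+]^3[PO4^3-]
Let s = moles of Ag3PO4 that dissolve per litre. [Ag^+] = 0.29 + 3s ≈ 0.29, [PO4^3-] = s (common-ion effect: Ag^+ is already 0.29 M).
Ksp ≈ (0.29)^3 × s
s = 1.0 × 10^-15 M
Check: 3s = 3.1 x 10^-15 ≪ 0.29, so the approximation is valid.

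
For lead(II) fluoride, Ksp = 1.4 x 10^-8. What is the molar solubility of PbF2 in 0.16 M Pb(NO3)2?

s ≈ 1.5 x 10^-4 M

PbF2(s) <=> Pb^2+(aq) + 2 F^-(aq)
Ksp = [Pb^2+][F^-]^2
If s mol/L dissolves here, [Pb^2+] = 0.16 + s ≈ 0.16, [F^-] = 2s (since Pb^2+ from Pb(NO3)2 dominates).
Ksp ≈ 0.16 × (2s)^2
s = 1.5 × 10^-4 M
Check: s = 1.5 × 10^-4 ≪ 0.16, so the approximation is valid.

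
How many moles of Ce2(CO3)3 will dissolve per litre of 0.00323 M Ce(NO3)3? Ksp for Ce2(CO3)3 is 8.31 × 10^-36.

Ce2(CO3)3(s) ⇌ 2 Ce^3+ + 3 CO3^2-
Ksp = [Ce^3+]^2[CO3^2-]^3
Let s be the molar solubility in this solution. [Ce^3+] = 0.00323 + 2s ≈ 0.00323, [CO3^2-] = 3s (Ksp is small, so little additional dissolves).
Ksp ≈ (0.00323)^2 × (3s)^3
s = 3.09 × 10^-11 M
Check: 2s = 6.2 × 10^-11 ≪ 0.00323, so the approximation is valid.

3.09e-11 M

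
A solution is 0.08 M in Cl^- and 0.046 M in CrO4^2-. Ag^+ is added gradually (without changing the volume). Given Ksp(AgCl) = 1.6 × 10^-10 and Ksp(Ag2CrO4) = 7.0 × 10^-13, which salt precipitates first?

Each salt begins to precipitate when Q = Ksp, i.e. when [Ag^+] reaches its threshold.
For AgCl: 1.6 × 10^-10 = 0.08 × [Ag^+]  ⇒  [Ag^+] = 2.0 × 10^-9 M.
For Ag2CrO4: 7.0 × 10^-13 = 0.046 × [Ag^+]^2  ⇒  [Ag^+] = 3.9 x 10^-6 M.
The salt with the lower threshold [Ag^+] precipitates first: AgCl.

AgCl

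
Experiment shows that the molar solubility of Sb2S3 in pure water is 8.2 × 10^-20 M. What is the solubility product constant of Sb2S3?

Ksp ≈ 4.0 × 10^-94

Sb2S3(s) ⇌ 2 Sb^3+(aq) + 3 S^2-(aq)
With molar solubility s: [Sb^3+] = 2s, [S^2-] = 3s.
Ksp = [Sb^3+]^2[S^2-]^3
So Ksp = (2s)^2 × (3s)^3 = 108s^5
Ksp = 108 × (8.2 × 10^-20)^5 = 4.0 × 10^-94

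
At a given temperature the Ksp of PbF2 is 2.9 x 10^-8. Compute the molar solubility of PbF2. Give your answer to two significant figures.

s ≈ 1.9 × 10^-3 M

PbF2(s) <=> Pb^2+ + 2 F^-
Ksp = [Pb^2+][F^-]^2
With molar solubility s: [Pb^2+] = s, [F^-] = 2s.
Ksp = s(2s)^2 = 4s^3
s^3 = 2.9 x 10^-8 / 4, so s = 1.9 × 10^-3 M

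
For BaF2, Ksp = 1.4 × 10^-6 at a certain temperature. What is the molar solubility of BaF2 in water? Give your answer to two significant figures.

BaF2(s) ⇌ Ba^2+ + 2 F^-
Ksp = [Ba^2+][F^-]^2
If s mol/L of BaF2 dissolves, [Ba^2+] = s and [F^-] = 2s.
Ksp = s(2s)^2 = 4s^3
s = (1.4 × 10^-6 / 4)^(1/3) = 7.0 × 10^-3 M

s = 7.0e-3 M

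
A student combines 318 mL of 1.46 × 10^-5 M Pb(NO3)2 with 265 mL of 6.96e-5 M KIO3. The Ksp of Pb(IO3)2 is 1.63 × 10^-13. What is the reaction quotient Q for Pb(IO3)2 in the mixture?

Q ≈ 7.97 × 10^-15

Total volume = 318 + 265 = 583 mL.
[Pb^2+] = 1.46 x 10^-5 × (318/583) = 7.964 × 10^-6 M
[IO3^-] = 6.96 × 10^-5 × (265/583) = 3.164 × 10^-5 M
Pb(IO3)2(s) ⇌ Pb^2+(aq) + 2 IO3^-(aq), so Q = [Pb^2+][IO3^-]^2
Q = (7.964 x 10^-6)(3.164 × 10^-5)^2 = 7.97 x 10^-15
Q < Ksp, so no precipitate of Pb(IO3)2 forms.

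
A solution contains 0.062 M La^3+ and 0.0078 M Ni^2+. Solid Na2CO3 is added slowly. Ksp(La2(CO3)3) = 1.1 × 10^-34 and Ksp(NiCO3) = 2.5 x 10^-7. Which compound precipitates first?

Precipitation of each salt starts when its ion product equals its Ksp.
For La2(CO3)3: 1.1 × 10^-34 = (0.062)^2 × [CO3^2-]^3  ⇒  [CO3^2-] = 3.1 × 10^-11 M.
For NiCO3: 2.5 x 10^-7 = 0.0078 × [CO3^2-]  ⇒  [CO3^2-] = 3.2 x 10^-5 M.
The salt with the lower threshold [CO3^2-] precipitates first: La2(CO3)3.

La2(CO3)3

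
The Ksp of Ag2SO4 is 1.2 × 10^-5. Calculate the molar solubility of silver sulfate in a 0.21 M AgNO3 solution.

Ag2SO4(s) ⇌ 2 Ag^+(aq) + SO4^2-(aq)
Ksp = [Ag^+]^2[SO4^2-]
Let s = moles of Ag2SO4 that dissolve per litre. [Ag^+] = 0.21 + 2s ≈ 0.21, [SO4^2-] = s (since Ag^+ from AgNO3 dominates).
Ksp ≈ (0.21)^2 × s
s = 2.7 × 10^-4 M
Check: 2s = 5.4 × 10^-4 ≪ 0.21, so the approximation is valid.

s = 2.7e-4 M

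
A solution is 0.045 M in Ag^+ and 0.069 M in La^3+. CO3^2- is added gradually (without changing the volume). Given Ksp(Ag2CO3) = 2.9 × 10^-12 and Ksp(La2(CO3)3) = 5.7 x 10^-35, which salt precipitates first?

Precipitation of each salt starts when its ion product equals its Ksp.
For Ag2CO3: 2.9 × 10^-12 = (0.045)^2 × [CO3^2-]  ⇒  [CO3^2-] = 1.4 x 10^-9 M.
For La2(CO3)3: 5.7 x 10^-35 = (0.069)^2 × [CO3^2-]^3  ⇒  [CO3^2-] = 2.3 × 10^-11 M.
The salt with the lower threshold [CO3^2-] precipitates first: La2(CO3)3.

La2(CO3)3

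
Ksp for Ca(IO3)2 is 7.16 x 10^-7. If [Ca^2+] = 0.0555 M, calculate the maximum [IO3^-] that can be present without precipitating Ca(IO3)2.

3.59 × 10^-3 M

Ca(IO3)2(s) ⇌ Ca^2+ + 2 IO3^-
Ksp = [Ca^2+][IO3^-]^2
Precipitation begins when Q = Ksp. With [Ca^2+] = 0.0555 M:
7.16 x 10^-7 = (0.0555) × [IO3^-]^2
[IO3^-] = (7.16 x 10^-7 / 5.55 × 10^-2)^(1/2) = 3.59 × 10^-3 M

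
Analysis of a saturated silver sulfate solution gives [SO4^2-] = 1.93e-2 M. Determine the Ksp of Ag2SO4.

2.88 × 10^-5

Ag2SO4(s) ⇌ 2 Ag^+ + SO4^2-
Stoichiometry gives [Ag^+] = (2/1)[SO4^2-] = 3.860 × 10^-2 M.
Ksp = [Ag^+]^2[SO4^2-]
Ksp = (3.860 × 10^-2)^2 × 1.93 × 10^-2 = 2.88 × 10^-5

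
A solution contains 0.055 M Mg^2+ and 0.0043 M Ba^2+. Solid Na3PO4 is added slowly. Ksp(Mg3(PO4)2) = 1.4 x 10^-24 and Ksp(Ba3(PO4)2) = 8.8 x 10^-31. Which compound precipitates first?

Precipitation of each salt starts when its ion product equals its Ksp.
For Mg3(PO4)2: 1.4 x 10^-24 = (0.055)^3 × [PO4^3-]^2  ⇒  [PO4^3-] = 9.2 × 10^-11 M.
For Ba3(PO4)2: 8.8 x 10^-31 = (0.0043)^3 × [PO4^3-]^2  ⇒  [PO4^3-] = 3.3 × 10^-12 M.
The salt with the lower threshold [PO4^3-] precipitates first: Ba3(PO4)2.

Ba3(PO4)2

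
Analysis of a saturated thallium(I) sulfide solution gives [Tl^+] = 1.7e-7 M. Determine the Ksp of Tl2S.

Ksp = 2.5e-21

Tl2S(s) ⇌ 2 Tl^+(aq) + S^2-(aq)
Stoichiometry gives [S^2-] = (1/2)[Tl^+] = 8.50 × 10^-8 M.
Ksp = [Tl^+]^2[S^2-]
Ksp = (1.7 × 10^-7)^2 × 8.50 × 10^-8 = 2.5 × 10^-21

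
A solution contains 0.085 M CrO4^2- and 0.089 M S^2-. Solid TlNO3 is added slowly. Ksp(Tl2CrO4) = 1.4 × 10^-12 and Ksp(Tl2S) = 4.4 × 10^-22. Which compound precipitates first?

Tl2S

Precipitation of each salt starts when its ion product equals its Ksp.
For Tl2CrO4: 1.4 × 10^-12 = 0.085 × [Tl^+]^2  ⇒  [Tl^+] = 4.1 × 10^-6 M.
For Tl2S: 4.4 × 10^-22 = 0.089 × [Tl^+]^2  ⇒  [Tl^+] = 7.0 x 10^-11 M.
The salt with the lower threshold [Tl^+] precipitates first: Tl2S.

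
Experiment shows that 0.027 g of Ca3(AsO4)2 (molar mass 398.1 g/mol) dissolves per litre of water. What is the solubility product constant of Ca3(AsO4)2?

Ksp = 1.5 × 10^-19

Molar solubility s = (2.7 x 10^-2 g/L) / (398.1 g/mol) = 6.78 x 10^-5 M.
Ca3(AsO4)2(s) ⇌ 3 Ca^2+ + 2 AsO4^3-
For each mole of Ca3(AsO4)2 that dissolves: [Ca^2+] = 3s, [AsO4^3-] = 2s.
Ksp = [Ca^2+]^3[AsO4^3-]^2
Ksp = (3s)^3(2s)^2 = 108s^5
With s = 6.78 × 10^-5: Ksp = 1.5 × 10^-19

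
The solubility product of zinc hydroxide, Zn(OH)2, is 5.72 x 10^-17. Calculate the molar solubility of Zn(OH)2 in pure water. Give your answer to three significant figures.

2.43 × 10^-6 M

Zn(OH)2(s) <=> Zn^2+ + 2 OH^-
Ksp = [Zn^2+][OH^-]^2
Let s = molar solubility. Then [Zn^2+] = s and [OH^-] = 2s.
Ksp = s(2s)^2 = 4s^3
s = (5.72 x 10^-17 / 4)^(1/3) = 2.43 × 10^-6 M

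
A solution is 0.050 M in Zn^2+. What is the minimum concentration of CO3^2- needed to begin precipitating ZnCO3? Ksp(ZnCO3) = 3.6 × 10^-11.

ZnCO3(s) <=> Zn^2+ + CO3^2-
Ksp = [Zn^2+][CO3^2-]
Precipitation begins when Q = Ksp. With [Zn^2+] = 0.050 M:
3.6 × 10^-11 = (0.050) × [CO3^2-]
[CO3^2-] = (3.6 × 10^-11 / 5.0 x 10^-2) = 7.2 × 10^-10 M

[CO3^2-] ≈ 7.2 × 10^-10 M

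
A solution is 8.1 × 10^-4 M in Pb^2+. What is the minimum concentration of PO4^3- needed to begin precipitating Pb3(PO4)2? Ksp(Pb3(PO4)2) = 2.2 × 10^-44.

[PO4^3-] = 6.4 x 10^-18 M

Pb3(PO4)2(s) ⇌ 3 Pb^2+ + 2 PO4^3-
Ksp = [Pb^2+]^3[PO4^3-]^2
Precipitation begins when Q = Ksp. With [Pb^2+] = 8.1 × 10^-4 M:
2.2 × 10^-44 = (8.1 × 10^-4)^3 × [PO4^3-]^2
[PO4^3-] = (2.2 × 10^-44 / 5.31 × 10^-10)^(1/2) = 6.4 x 10^-18 M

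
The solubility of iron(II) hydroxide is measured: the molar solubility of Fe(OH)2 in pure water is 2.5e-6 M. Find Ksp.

Fe(OH)2(s) ⇌ Fe^2+ + 2 OH^-
Let s = molar solubility. Then [Fe^2+] = s and [OH^-] = 2s.
Ksp = [Fe^2+][OH^-]^2
So Ksp = s × (2s)^2 = 4s^3
Ksp = 4 × (2.5 × 10^-6)^3 = 6.3 × 10^-17

Ksp = 6.3 x 10^-17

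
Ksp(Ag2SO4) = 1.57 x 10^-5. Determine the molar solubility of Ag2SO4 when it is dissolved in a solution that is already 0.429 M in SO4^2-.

Ag2SO4(s) <=> 2 Ag^+ + SO4^2-
Ksp = [Ag^+]^2[SO4^2-]
Let s be the molar solubility in this solution. [Ag^+] = 2s, [SO4^2-] = 0.429 + s ≈ 0.429 (Ksp is small, so little additional dissolves).
Ksp ≈ (2s)^2 × 0.429
s = 3.02 x 10^-3 M
Check: s = 3.0 × 10^-3 ≪ 0.429, so the approximation is valid.

3.02 × 10^-3 M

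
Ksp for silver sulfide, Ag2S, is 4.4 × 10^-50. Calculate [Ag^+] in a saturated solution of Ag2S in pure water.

Ag2S(s) <=> 2 Ag^+(aq) + S^2-(aq)
Ksp = [Ag^+]^2[S^2-]
If s mol/L of Ag2S dissolves, [Ag^+] = 2s and [S^2-] = s.
Ksp = (2s)^2s = 4s^3
s = (4.4 × 10^-50 / 4)^(1/3) = 2.22 × 10^-17 M
[Ag^+] = 2s = 4.4 × 10^-17 M

4.4e-17 M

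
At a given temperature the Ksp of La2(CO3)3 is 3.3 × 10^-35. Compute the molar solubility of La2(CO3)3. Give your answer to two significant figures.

La2(CO3)3(s) ⇌ 2 La^3+ + 3 CO3^2-
Ksp = [La^3+]^2[CO3^2-]^3
With molar solubility s: [La^3+] = 2s, [CO3^2-] = 3s.
Ksp = (2s)^2(3s)^3 = 108s^5
s^5 = 3.3 × 10^-35 / 108, so s = 5.0 × 10^-8 M

5.0 x 10^-8 M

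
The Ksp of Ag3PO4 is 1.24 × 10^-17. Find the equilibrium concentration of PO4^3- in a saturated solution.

Ag3PO4(s) ⇌ 3 Ag^+ + PO4^3-
Ksp = [Ag^+]^3[PO4^3-]
Let s = molar solubility. Then [Ag^+] = 3s and [PO4^3-] = s.
Substituting: Ksp = (3s)^3s = 27s^4
Solving, s = (1.24 × 10^-17/27)^(1/4) = 2.603 x 10^-5 M
[PO4^3-] = s = 2.60 × 10^-5 M

[PO4^3-] ≈ 2.60 × 10^-5 M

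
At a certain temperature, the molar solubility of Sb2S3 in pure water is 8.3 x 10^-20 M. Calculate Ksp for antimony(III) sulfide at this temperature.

Ksp = 4.3 × 10^-94

Sb2S3(s) ⇌ 2 Sb^3+ + 3 S^2-
If s mol/L of Sb2S3 dissolves, [Sb^3+] = 2s and [S^2-] = 3s.
Ksp = [Sb^3+]^2[S^2-]^3
So Ksp = (2s)^2 × (3s)^3 = 108s^5
Ksp = 108 × (8.3 × 10^-20)^5 = 4.3 × 10^-94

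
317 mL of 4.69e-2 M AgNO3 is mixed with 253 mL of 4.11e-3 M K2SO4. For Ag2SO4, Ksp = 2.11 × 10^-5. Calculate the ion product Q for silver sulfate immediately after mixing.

Q = 1.24e-6

Total volume = 317 + 253 = 570 mL.
[Ag^+] = 4.69 × 10^-2 × (317/570) = 2.608 × 10^-2 M
[SO4^2-] = 4.11 × 10^-3 × (253/570) = 1.824 × 10^-3 M
Ag2SO4(s) <=> 2 Ag^+(aq) + SO4^2-(aq), so Q = [Ag^+]^2[SO4^2-]
Q = (2.608 × 10^-2)^2(1.824 × 10^-3) = 1.24 × 10^-6
Q < Ksp, so no precipitate of Ag2SO4 forms.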